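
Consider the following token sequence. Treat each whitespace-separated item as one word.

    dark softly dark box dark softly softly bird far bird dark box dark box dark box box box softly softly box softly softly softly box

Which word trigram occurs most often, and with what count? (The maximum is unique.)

Trigram frequencies (highest first):
  dark box dark: 3
  box dark box: 2
  box softly softly: 2
  softly softly box: 2
  dark softly dark: 1
  softly dark box: 1
  … (12 more, each ≤ 1)

"dark box dark", 3 times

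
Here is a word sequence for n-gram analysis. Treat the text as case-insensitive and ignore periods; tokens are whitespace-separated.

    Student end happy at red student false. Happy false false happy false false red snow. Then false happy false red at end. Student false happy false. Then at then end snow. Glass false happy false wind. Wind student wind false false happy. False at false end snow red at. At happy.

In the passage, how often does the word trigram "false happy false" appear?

6

Scanning the 49 overlapping trigram windows for "false happy false":
  position 7–9: false happy false
  position 10–12: false happy false
  position 17–19: false happy false
  position 24–26: false happy false
  position 33–35: false happy false
  position 41–43: false happy false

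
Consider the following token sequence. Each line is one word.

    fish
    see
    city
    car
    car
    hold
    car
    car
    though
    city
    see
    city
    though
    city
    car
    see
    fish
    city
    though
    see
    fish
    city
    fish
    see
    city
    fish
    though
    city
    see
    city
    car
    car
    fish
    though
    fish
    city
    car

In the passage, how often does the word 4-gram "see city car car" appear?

2

Scanning the 34 overlapping 4-gram windows for "see city car car":
  position 2–5: see city car car
  position 29–32: see city car car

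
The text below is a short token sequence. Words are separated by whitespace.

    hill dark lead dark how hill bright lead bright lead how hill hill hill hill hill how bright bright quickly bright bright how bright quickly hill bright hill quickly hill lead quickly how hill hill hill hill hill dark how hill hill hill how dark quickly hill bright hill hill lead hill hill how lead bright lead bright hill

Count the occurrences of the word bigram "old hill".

0

Scanning the 58 overlapping bigram windows for "old hill":
  (none found)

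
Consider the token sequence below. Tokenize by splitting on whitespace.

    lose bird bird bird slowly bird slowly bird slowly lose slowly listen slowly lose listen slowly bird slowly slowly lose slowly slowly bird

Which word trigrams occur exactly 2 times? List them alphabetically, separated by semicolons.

Trigram counts meeting the condition (exactly 2 times):
  bird slowly bird: 2
  slowly lose slowly: 2

bird slowly bird; slowly lose slowly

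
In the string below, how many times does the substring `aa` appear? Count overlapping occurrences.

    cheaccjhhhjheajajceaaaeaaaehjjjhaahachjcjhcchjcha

5

Sliding a length-2 window over the 49 characters (48 positions):
  position 20–21: aa
  position 21–22: aa
  position 24–25: aa
  position 25–26: aa
  position 33–34: aa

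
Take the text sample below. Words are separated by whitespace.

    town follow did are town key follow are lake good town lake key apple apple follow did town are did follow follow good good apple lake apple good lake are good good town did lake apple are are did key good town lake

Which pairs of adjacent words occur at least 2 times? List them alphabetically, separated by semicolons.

are did; follow did; good good; good town; lake apple; town lake

Bigram counts meeting the condition (at least 2 times):
  are did: 2
  follow did: 2
  good good: 2
  good town: 3
  lake apple: 2
  town lake: 2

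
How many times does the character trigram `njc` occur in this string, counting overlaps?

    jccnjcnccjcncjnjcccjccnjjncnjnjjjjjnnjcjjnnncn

3

Sliding a length-3 window over the 46 characters (44 positions):
  position 4–6: njc
  position 15–17: njc
  position 37–39: njc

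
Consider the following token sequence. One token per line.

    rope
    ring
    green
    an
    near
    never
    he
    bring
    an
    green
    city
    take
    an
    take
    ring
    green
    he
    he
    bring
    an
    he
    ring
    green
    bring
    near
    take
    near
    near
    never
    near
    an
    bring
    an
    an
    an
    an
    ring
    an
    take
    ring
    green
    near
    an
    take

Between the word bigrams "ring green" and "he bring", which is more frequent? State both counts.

"ring green" (4 vs 2)

"ring green": 4 occurrences
"he bring": 2 occurrences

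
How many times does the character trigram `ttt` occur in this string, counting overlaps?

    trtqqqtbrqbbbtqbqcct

Sliding a length-3 window over the 20 characters (18 positions):
  (no match at any position)

0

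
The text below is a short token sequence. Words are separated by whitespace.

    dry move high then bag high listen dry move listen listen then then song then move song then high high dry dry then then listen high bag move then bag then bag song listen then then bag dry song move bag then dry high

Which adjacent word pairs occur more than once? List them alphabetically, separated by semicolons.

Bigram counts meeting the condition (more than once):
  bag then: 2
  dry move: 2
  listen then: 2
  song then: 2
  then bag: 4
  then then: 3

bag then; dry move; listen then; song then; then bag; then then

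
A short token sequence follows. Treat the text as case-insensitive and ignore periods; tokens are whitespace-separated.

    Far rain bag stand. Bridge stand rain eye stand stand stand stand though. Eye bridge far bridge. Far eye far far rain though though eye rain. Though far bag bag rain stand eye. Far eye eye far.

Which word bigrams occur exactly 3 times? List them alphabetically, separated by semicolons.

eye far; stand stand

Bigram counts meeting the condition (exactly 3 times):
  eye far: 3
  stand stand: 3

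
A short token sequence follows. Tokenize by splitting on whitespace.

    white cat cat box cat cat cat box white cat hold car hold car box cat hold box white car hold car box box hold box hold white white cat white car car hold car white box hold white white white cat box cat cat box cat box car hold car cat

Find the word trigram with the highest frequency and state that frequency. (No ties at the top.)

"car hold car", 4 times

Trigram frequencies (highest first):
  car hold car: 4
  cat cat box: 3
  cat box cat: 3
  box cat cat: 2
  hold car box: 2
  box hold white: 2
  … (32 more, each ≤ 2)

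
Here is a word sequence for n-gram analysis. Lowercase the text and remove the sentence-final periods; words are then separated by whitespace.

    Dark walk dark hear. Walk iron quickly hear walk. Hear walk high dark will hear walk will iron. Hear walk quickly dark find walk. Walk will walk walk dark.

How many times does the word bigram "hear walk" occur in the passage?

Scanning the 28 overlapping bigram windows for "hear walk":
  position 4–5: hear walk
  position 8–9: hear walk
  position 10–11: hear walk
  position 15–16: hear walk
  position 19–20: hear walk

5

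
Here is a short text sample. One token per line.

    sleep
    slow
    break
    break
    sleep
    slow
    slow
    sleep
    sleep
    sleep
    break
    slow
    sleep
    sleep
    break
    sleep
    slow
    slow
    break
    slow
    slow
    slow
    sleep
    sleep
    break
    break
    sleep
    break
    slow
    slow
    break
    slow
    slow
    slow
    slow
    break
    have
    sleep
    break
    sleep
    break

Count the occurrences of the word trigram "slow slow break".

Scanning the 39 overlapping trigram windows for "slow slow break":
  position 17–19: slow slow break
  position 29–31: slow slow break
  position 34–36: slow slow break

3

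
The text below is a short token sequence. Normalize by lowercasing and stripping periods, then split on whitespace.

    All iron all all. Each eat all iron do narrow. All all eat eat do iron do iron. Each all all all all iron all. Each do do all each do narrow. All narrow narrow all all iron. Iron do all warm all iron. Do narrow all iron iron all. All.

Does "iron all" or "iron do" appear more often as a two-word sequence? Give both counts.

"iron all": 3 occurrences
"iron do": 4 occurrences

"iron do" (4 vs 3)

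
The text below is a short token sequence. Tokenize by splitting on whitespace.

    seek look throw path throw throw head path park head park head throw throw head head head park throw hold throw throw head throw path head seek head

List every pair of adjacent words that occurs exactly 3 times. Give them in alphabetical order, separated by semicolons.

Bigram counts meeting the condition (exactly 3 times):
  throw head: 3
  throw throw: 3

throw head; throw throw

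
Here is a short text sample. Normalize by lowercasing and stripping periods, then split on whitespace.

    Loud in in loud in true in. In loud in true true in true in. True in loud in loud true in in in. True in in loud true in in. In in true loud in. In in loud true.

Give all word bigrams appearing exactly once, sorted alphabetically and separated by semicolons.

Bigram counts meeting the condition (exactly once):
  true loud: 1
  true true: 1

true loud; true true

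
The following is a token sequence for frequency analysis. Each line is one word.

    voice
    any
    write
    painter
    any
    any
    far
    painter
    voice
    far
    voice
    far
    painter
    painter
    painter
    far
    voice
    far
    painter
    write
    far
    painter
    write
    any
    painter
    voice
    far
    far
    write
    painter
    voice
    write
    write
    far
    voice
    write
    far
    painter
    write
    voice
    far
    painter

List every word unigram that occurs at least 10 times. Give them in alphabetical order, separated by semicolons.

Unigram counts meeting the condition (at least 10 times):
  far: 11
  painter: 11

far; painter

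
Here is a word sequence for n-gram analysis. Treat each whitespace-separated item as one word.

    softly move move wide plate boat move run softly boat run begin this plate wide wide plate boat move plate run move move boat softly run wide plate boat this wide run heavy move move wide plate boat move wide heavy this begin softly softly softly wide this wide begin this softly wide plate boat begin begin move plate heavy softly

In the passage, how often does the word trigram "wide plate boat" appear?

Scanning the 59 overlapping trigram windows for "wide plate boat":
  position 4–6: wide plate boat
  position 16–18: wide plate boat
  position 27–29: wide plate boat
  position 36–38: wide plate boat
  position 53–55: wide plate boat

5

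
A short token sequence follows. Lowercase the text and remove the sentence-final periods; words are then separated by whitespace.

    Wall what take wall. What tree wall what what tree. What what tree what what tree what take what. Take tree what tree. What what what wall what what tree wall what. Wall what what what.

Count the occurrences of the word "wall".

Scanning the 36 tokens for "wall":
  position 1: wall
  position 4: wall
  position 7: wall
  position 27: wall
  position 31: wall
  position 33: wall

6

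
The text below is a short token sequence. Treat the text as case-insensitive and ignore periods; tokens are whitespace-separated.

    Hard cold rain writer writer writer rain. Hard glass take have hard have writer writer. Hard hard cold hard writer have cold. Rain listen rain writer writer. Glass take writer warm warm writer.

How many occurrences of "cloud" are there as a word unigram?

0

Scanning the 33 tokens for "cloud":
  (none found)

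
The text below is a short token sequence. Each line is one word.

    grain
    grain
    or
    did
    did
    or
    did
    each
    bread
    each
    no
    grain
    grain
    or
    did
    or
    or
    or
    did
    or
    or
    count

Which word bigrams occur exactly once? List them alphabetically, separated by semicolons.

Bigram counts meeting the condition (exactly once):
  bread each: 1
  did did: 1
  did each: 1
  each bread: 1
  each no: 1
  no grain: 1
  or count: 1

bread each; did did; did each; each bread; each no; no grain; or count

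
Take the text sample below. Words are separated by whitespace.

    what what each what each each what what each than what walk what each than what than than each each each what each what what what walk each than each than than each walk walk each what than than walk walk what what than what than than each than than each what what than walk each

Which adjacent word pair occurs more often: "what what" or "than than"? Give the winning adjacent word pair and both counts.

"what what" (6 vs 5)

"what what": 6 occurrences
"than than": 5 occurrences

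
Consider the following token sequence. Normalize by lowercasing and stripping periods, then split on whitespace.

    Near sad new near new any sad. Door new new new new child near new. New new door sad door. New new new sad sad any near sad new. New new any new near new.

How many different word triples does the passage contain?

25

35 tokens → 33 trigram windows in total.
Repeated trigrams (each contributes count−1 duplicates):
  new new new: 5
  door new new: 2
  near sad new: 2
  new near new: 2
  sad door new: 2
8 duplicate windows → 33 − 8 = 25 distinct.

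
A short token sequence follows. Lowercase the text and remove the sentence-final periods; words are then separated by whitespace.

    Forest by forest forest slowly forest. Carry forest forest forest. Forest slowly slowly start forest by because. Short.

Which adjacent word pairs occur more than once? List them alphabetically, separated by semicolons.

forest by; forest forest; forest slowly

Bigram counts meeting the condition (more than once):
  forest by: 2
  forest forest: 4
  forest slowly: 2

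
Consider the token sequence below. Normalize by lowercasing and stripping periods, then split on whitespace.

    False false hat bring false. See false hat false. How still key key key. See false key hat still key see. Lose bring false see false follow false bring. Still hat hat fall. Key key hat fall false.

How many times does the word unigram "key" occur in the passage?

7

Scanning the 38 tokens for "key":
  position 12: key
  position 13: key
  position 14: key
  position 17: key
  position 20: key
  position 34: key
  position 35: key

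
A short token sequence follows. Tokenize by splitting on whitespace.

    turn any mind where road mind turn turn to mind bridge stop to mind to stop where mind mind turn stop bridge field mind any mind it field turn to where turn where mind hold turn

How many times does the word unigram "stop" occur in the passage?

Scanning the 36 tokens for "stop":
  position 12: stop
  position 16: stop
  position 21: stop

3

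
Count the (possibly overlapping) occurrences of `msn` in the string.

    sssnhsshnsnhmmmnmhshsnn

Sliding a length-3 window over the 23 characters (21 positions):
  (no match at any position)

0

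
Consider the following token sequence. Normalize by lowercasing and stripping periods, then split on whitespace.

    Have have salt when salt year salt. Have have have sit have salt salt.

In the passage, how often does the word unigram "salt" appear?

Scanning the 14 tokens for "salt":
  position 3: salt
  position 5: salt
  position 7: salt
  position 13: salt
  position 14: salt

5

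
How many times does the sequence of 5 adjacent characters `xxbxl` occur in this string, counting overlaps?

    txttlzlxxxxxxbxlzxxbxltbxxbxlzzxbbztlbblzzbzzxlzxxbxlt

4

Sliding a length-5 window over the 54 characters (50 positions):
  position 12–16: xxbxl
  position 18–22: xxbxl
  position 25–29: xxbxl
  position 49–53: xxbxl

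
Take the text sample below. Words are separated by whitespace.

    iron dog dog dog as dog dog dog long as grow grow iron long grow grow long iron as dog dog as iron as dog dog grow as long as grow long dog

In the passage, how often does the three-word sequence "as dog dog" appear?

3

Scanning the 31 overlapping trigram windows for "as dog dog":
  position 5–7: as dog dog
  position 19–21: as dog dog
  position 24–26: as dog dog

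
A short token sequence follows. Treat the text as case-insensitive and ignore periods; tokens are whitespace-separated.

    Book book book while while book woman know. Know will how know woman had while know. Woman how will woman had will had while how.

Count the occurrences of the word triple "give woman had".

Scanning the 23 overlapping trigram windows for "give woman had":
  (none found)

0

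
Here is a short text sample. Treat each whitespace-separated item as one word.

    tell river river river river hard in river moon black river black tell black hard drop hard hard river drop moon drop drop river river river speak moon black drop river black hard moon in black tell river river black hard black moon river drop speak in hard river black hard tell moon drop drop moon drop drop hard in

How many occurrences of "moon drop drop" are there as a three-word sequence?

3

Scanning the 58 overlapping trigram windows for "moon drop drop":
  position 21–23: moon drop drop
  position 53–55: moon drop drop
  position 56–58: moon drop drop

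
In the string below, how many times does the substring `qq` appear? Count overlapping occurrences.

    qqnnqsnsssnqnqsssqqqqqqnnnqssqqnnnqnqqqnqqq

11

Sliding a length-2 window over the 43 characters (42 positions):
  position 1–2: qq
  position 18–19: qq
  position 19–20: qq
  position 20–21: qq
  position 21–22: qq
  position 22–23: qq
  position 30–31: qq
  position 37–38: qq
  position 38–39: qq
  position 41–42: qq
  … (1 more)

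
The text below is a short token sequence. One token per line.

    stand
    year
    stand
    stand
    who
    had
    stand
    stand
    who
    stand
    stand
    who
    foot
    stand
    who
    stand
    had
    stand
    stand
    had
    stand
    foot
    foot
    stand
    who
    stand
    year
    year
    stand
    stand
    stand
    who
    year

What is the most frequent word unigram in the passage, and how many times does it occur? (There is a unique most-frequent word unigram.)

Unigram frequencies (highest first):
  stand: 17
  who: 6
  year: 4
  had: 3
  foot: 3

"stand", 17 times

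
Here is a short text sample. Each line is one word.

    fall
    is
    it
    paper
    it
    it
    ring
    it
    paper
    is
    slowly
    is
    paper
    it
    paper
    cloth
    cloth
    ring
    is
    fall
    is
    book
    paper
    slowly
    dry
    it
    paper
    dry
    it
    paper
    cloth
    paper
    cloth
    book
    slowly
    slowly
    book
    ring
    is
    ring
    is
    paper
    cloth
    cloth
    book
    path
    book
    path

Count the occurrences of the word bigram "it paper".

Scanning the 47 overlapping bigram windows for "it paper":
  position 3–4: it paper
  position 8–9: it paper
  position 14–15: it paper
  position 26–27: it paper
  position 29–30: it paper

5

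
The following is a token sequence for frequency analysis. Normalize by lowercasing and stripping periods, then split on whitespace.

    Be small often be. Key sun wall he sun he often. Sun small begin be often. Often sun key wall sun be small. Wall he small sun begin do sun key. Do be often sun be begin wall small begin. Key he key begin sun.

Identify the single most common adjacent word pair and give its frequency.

"often sun", 3 times

Bigram frequencies (highest first):
  often sun: 3
  be small: 2
  wall he: 2
  small begin: 2
  be often: 2
  sun key: 2
  … (30 more, each ≤ 2)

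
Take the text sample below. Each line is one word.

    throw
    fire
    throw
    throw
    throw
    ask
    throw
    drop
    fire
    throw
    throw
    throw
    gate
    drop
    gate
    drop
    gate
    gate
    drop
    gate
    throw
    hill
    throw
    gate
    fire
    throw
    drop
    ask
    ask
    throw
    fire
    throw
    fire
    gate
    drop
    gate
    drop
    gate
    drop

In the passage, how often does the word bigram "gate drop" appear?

6

Scanning the 38 overlapping bigram windows for "gate drop":
  position 13–14: gate drop
  position 15–16: gate drop
  position 18–19: gate drop
  position 34–35: gate drop
  position 36–37: gate drop
  position 38–39: gate drop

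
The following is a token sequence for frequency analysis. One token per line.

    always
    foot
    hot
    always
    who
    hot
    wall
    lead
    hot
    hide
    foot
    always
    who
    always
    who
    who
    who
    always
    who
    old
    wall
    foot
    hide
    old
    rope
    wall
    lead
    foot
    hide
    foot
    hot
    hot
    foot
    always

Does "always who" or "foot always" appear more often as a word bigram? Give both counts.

"always who" (4 vs 2)

"always who": 4 occurrences
"foot always": 2 occurrences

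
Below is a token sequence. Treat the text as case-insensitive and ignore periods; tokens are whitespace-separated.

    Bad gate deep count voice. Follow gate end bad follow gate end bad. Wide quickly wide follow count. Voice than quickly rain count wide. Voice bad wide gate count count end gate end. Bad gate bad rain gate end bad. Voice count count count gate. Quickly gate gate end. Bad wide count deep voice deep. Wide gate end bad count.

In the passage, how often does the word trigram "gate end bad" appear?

6

Scanning the 58 overlapping trigram windows for "gate end bad":
  position 7–9: gate end bad
  position 11–13: gate end bad
  position 32–34: gate end bad
  position 38–40: gate end bad
  position 48–50: gate end bad
  position 57–59: gate end bad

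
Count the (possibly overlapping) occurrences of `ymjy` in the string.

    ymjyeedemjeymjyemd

Sliding a length-4 window over the 18 characters (15 positions):
  position 1–4: ymjy
  position 12–15: ymjy

2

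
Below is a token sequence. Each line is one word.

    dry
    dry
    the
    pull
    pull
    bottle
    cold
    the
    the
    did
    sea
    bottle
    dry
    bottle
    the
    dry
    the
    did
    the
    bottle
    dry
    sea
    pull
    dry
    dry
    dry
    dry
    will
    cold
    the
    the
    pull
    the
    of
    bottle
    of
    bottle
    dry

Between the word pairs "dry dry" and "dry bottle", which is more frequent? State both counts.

"dry dry": 4 occurrences
"dry bottle": 1 occurrence

"dry dry" (4 vs 1)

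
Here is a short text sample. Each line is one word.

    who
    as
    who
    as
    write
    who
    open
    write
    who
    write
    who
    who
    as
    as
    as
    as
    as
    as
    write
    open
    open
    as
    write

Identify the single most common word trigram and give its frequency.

"as as as", 4 times

Trigram frequencies (highest first):
  as as as: 4
  who as who: 1
  as who as: 1
  who as write: 1
  as write who: 1
  write who open: 1
  … (12 more, each ≤ 1)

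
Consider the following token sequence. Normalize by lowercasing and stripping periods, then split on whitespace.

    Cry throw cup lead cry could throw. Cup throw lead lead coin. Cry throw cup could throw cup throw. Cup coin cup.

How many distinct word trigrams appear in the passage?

17

22 tokens → 20 trigram windows in total.
Repeated trigrams (each contributes count−1 duplicates):
  could throw cup: 2
  cry throw cup: 2
  throw cup throw: 2
3 duplicate windows → 20 − 3 = 17 distinct.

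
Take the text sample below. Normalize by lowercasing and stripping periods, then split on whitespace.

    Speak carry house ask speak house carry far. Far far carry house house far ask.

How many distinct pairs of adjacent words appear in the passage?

15 tokens → 14 bigram windows in total.
Repeated bigrams (each contributes count−1 duplicates):
  carry house: 2
  far far: 2
2 duplicate windows → 14 − 2 = 12 distinct.

12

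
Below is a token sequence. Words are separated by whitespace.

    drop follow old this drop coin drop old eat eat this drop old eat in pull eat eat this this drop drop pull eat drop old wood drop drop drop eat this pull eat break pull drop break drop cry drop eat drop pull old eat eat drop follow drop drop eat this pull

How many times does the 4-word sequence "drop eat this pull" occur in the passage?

Scanning the 51 overlapping 4-gram windows for "drop eat this pull":
  position 30–33: drop eat this pull
  position 51–54: drop eat this pull

2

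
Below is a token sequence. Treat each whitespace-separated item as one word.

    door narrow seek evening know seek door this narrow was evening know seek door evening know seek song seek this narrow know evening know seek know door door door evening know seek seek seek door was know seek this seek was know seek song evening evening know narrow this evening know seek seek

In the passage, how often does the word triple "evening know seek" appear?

6

Scanning the 51 overlapping trigram windows for "evening know seek":
  position 4–6: evening know seek
  position 11–13: evening know seek
  position 15–17: evening know seek
  position 23–25: evening know seek
  position 30–32: evening know seek
  position 50–52: evening know seek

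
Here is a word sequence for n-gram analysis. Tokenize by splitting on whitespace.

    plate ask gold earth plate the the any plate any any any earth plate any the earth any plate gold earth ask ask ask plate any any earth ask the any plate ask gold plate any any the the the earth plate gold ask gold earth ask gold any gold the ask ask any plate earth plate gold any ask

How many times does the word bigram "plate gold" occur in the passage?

Scanning the 59 overlapping bigram windows for "plate gold":
  position 19–20: plate gold
  position 42–43: plate gold
  position 57–58: plate gold

3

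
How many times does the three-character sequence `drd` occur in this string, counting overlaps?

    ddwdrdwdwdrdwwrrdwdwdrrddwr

Sliding a length-3 window over the 27 characters (25 positions):
  position 4–6: drd
  position 10–12: drd

2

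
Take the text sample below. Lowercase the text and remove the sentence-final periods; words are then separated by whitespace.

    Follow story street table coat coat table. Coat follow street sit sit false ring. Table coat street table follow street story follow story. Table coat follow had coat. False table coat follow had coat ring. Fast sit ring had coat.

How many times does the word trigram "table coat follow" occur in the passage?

Scanning the 38 overlapping trigram windows for "table coat follow":
  position 7–9: table coat follow
  position 24–26: table coat follow
  position 30–32: table coat follow

3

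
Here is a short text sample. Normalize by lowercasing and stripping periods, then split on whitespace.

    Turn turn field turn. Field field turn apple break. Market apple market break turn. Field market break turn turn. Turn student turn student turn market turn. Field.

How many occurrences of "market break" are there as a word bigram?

Scanning the 26 overlapping bigram windows for "market break":
  position 12–13: market break
  position 16–17: market break

2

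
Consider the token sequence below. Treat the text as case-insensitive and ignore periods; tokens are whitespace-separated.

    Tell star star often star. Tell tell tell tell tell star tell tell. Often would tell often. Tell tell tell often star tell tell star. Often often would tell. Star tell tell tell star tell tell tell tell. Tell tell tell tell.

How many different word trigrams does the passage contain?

42 tokens → 40 trigram windows in total.
Repeated trigrams (each contributes count−1 duplicates):
  tell tell tell: 11
  star tell tell: 5
  tell star tell: 3
  tell tell star: 3
  often star tell: 2
  often would tell: 2
  tell tell often: 2
21 duplicate windows → 40 − 21 = 19 distinct.

19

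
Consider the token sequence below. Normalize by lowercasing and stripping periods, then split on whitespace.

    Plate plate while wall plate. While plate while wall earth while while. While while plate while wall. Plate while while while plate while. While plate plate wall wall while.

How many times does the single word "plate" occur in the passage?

Scanning the 29 tokens for "plate":
  position 1: plate
  position 2: plate
  position 5: plate
  position 7: plate
  position 15: plate
  position 18: plate
  position 22: plate
  position 25: plate
  position 26: plate

9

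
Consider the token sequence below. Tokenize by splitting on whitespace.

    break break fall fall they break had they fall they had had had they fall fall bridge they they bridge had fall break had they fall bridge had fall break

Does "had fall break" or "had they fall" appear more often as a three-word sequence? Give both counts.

"had fall break": 2 occurrences
"had they fall": 3 occurrences

"had they fall" (3 vs 2)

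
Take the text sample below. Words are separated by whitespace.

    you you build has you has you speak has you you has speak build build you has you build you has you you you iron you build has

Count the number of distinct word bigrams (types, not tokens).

28 tokens → 27 bigram windows in total.
Repeated bigrams (each contributes count−1 duplicates):
  has you: 5
  you has: 4
  you you: 4
  you build: 3
  build has: 2
  build you: 2
14 duplicate windows → 27 − 14 = 13 distinct.

13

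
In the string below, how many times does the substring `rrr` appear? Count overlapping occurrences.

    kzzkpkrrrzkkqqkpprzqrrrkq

2

Sliding a length-3 window over the 25 characters (23 positions):
  position 7–9: rrr
  position 21–23: rrr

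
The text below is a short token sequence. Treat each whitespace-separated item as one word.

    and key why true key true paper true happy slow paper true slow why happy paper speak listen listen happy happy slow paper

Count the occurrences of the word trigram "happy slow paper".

Scanning the 21 overlapping trigram windows for "happy slow paper":
  position 9–11: happy slow paper
  position 21–23: happy slow paper

2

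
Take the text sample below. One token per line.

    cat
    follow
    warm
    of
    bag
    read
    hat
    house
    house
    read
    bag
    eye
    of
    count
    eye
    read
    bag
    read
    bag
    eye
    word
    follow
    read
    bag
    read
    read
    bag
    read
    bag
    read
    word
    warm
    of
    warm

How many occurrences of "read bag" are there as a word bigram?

Scanning the 33 overlapping bigram windows for "read bag":
  position 10–11: read bag
  position 16–17: read bag
  position 18–19: read bag
  position 23–24: read bag
  position 26–27: read bag
  position 28–29: read bag

6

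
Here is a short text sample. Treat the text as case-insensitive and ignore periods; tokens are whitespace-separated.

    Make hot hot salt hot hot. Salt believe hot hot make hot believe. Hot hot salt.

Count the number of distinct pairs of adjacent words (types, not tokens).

8

16 tokens → 15 bigram windows in total.
Repeated bigrams (each contributes count−1 duplicates):
  hot hot: 4
  hot salt: 3
  believe hot: 2
  make hot: 2
7 duplicate windows → 15 − 7 = 8 distinct.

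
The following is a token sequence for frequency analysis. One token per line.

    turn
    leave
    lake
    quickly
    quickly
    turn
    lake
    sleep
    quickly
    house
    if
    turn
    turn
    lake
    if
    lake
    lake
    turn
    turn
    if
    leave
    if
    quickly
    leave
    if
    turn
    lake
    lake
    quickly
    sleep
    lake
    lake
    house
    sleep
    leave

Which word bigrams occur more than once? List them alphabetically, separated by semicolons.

if turn; lake lake; lake quickly; leave if; turn lake; turn turn

Bigram counts meeting the condition (more than once):
  if turn: 2
  lake lake: 3
  lake quickly: 2
  leave if: 2
  turn lake: 3
  turn turn: 2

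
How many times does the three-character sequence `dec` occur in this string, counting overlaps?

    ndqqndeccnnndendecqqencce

2

Sliding a length-3 window over the 25 characters (23 positions):
  position 6–8: dec
  position 16–18: dec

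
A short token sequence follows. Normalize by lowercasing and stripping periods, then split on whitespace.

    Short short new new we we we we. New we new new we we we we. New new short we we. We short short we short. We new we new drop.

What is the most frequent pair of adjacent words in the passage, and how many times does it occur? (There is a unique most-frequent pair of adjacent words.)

"we we", 8 times

Bigram frequencies (highest first):
  we we: 8
  we new: 5
  new we: 4
  new new: 3
  short we: 3
  short short: 2
  … (4 more, each ≤ 2)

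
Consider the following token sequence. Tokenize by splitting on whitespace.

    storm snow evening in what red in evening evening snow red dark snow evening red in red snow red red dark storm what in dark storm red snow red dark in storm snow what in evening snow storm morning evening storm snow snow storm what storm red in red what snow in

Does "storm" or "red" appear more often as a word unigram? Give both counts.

"red" (10 vs 8)

"storm": 8 occurrences
"red": 10 occurrences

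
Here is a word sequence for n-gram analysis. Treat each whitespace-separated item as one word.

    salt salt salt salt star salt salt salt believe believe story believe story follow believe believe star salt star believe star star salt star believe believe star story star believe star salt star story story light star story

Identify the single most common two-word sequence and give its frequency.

"salt salt", 5 times

Bigram frequencies (highest first):
  salt salt: 5
  salt star: 4
  star salt: 4
  believe star: 4
  believe believe: 3
  star believe: 3
  … (11 more, each ≤ 3)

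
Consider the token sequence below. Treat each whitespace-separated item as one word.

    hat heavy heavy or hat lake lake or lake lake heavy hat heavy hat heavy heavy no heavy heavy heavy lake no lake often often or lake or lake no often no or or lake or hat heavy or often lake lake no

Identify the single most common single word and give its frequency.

"lake", 11 times

Unigram frequencies (highest first):
  lake: 11
  heavy: 10
  or: 8
  hat: 5
  no: 5
  often: 4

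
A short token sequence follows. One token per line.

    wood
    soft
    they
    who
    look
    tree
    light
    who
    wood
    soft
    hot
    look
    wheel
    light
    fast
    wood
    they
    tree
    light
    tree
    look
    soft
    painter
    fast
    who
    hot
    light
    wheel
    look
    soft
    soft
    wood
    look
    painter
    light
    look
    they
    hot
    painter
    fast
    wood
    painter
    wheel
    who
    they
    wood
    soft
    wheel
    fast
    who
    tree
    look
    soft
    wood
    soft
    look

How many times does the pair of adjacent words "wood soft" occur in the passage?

4

Scanning the 55 overlapping bigram windows for "wood soft":
  position 1–2: wood soft
  position 9–10: wood soft
  position 46–47: wood soft
  position 54–55: wood soft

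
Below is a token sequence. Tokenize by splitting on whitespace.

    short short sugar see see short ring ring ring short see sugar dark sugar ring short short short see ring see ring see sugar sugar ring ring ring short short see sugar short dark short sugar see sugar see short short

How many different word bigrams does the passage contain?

41 tokens → 40 bigram windows in total.
Repeated bigrams (each contributes count−1 duplicates):
  short short: 5
  ring ring: 4
  see sugar: 4
  ring short: 3
  short see: 3
  sugar see: 3
  ring see: 2
  see ring: 2
  … (3 more repeated)
21 duplicate windows → 40 − 21 = 19 distinct.

19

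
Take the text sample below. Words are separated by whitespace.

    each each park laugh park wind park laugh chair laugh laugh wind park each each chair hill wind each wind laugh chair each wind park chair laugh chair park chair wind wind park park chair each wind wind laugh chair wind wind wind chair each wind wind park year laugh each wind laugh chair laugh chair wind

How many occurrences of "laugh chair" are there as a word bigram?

Scanning the 56 overlapping bigram windows for "laugh chair":
  position 8–9: laugh chair
  position 21–22: laugh chair
  position 27–28: laugh chair
  position 39–40: laugh chair
  position 53–54: laugh chair
  position 55–56: laugh chair

6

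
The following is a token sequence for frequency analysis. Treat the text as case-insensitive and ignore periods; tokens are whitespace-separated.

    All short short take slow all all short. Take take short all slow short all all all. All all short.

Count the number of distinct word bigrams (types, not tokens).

11

20 tokens → 19 bigram windows in total.
Repeated bigrams (each contributes count−1 duplicates):
  all all: 5
  all short: 3
  short all: 2
  short take: 2
8 duplicate windows → 19 − 8 = 11 distinct.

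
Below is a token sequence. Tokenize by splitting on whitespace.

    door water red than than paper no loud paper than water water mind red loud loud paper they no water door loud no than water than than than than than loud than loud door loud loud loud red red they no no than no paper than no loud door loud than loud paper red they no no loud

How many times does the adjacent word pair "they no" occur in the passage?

Scanning the 57 overlapping bigram windows for "they no":
  position 18–19: they no
  position 40–41: they no
  position 55–56: they no

3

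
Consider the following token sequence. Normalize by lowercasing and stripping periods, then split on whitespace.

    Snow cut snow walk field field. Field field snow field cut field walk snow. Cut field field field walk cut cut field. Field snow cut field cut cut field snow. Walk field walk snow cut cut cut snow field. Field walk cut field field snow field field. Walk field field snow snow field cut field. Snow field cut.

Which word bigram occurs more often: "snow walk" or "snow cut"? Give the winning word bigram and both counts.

"snow walk": 2 occurrences
"snow cut": 4 occurrences

"snow cut" (4 vs 2)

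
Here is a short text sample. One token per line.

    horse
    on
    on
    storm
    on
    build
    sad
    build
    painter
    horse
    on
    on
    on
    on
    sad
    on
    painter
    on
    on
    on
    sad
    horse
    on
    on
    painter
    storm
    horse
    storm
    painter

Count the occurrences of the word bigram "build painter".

Scanning the 28 overlapping bigram windows for "build painter":
  position 8–9: build painter

1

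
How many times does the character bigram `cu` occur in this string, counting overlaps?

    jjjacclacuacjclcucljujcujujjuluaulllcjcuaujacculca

Sliding a length-2 window over the 50 characters (49 positions):
  position 9–10: cu
  position 16–17: cu
  position 23–24: cu
  position 39–40: cu
  position 46–47: cu

5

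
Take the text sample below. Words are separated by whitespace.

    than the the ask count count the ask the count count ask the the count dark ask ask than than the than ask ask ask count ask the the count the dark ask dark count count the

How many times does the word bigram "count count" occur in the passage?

Scanning the 36 overlapping bigram windows for "count count":
  position 5–6: count count
  position 10–11: count count
  position 35–36: count count

3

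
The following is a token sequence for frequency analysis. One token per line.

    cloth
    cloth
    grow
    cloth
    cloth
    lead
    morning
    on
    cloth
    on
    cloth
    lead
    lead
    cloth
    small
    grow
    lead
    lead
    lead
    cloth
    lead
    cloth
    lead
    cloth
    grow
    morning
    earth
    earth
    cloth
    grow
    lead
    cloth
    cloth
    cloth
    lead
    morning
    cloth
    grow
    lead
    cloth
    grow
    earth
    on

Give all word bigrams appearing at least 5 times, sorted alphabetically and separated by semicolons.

cloth grow; cloth lead; lead cloth

Bigram counts meeting the condition (at least 5 times):
  cloth grow: 5
  cloth lead: 5
  lead cloth: 6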